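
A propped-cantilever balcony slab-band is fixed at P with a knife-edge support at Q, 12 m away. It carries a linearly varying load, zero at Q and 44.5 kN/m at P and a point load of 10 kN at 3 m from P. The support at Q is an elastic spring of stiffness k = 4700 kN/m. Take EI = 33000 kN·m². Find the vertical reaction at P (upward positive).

Release the roller at Q. Primary structure: cantilever fixed at P.
Downward deflection at the released point Q due to the loads:
  triangular load, peak 44.5 at the fixed end: w₀L⁴/(30EI) = 30758/EI
  point load 10 at a = 3: Pa²(3L − a)/(6EI) = 495/EI
  δ_0 = 31253/EI
Tip deflection under a unit load at Q: L³/(3EI) = 576/EI.
With EI = 33000 kN·m²: δ_0 = 0.94707 m and δ_{QQ} = 0.017455 m/kN.
Compatibility — the spring shortens by R_Q/k under the reaction it provides: δ_0 − R_Q·δ_{QQ} = R_Q/k. With 1/k = 0.000213 m/kN, R_Q = δ_0 / (δ_{QQ} + 1/k) = 0.94707 / (0.017455 + 0.000213) = 53.61 kN.
Vertical equilibrium: R_P = ΣP − R_Q = 277 − 53.61 = 223.4 kN.

R_P = 223.4 kN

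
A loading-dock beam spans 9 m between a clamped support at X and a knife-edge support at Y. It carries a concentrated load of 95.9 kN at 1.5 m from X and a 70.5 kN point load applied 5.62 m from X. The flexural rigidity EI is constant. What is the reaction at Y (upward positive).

R_Y = 36.43 kN

Choose R_Y as the redundant. The primary structure is the cantilever fixed at X.
Downward deflection at the released point Y due to the loads:
  point load 95.9 at a = 1.5: Pa²(3L − a)/(6EI) = 917/EI
  point load 70.5 at a = 5.62: Pa²(3L − a)/(6EI) = 7934/EI
  δ_0 = 8852/EI
Tip deflection under a unit load at Y: L³/(3EI) = 243/EI.
The prop prevents deflection at Y: R_Y = δ_0/δ_{YY} = 8852/243 = 36.43 kN.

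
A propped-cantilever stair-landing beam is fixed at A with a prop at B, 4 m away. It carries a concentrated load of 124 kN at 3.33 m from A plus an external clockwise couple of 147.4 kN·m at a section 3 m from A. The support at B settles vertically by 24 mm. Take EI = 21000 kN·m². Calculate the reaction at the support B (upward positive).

Take the reaction at B as the redundant and release it; the primary structure is a cantilever fixed at A.
Downward deflection at the released point B due to the loads:
  point load 124 at a = 3.33: Pa²(3L − a)/(6EI) = 1987/EI
  clockwise couple 147.4 at a = 3: M₀a(2L − a)/(2EI) = 1106/EI
  δ_0 = 3092/EI
Tip deflection under a unit load at B: L³/(3EI) = 21.33/EI.
With EI = 21000 kN·m²: δ_0 = 0.14726 m and δ_{BB} = 0.001016 m/kN.
Compatibility — the beam at B must follow the support down by 0.024 m: δ_0 − R_B·δ_{BB} = 0.024, so R_B = (0.14726 − 0.024)/0.001016 = 121.3 kN.

R_B = 121.3 kN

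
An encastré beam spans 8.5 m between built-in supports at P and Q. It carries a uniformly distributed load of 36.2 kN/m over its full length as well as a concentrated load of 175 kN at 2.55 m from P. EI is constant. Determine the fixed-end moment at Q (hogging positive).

Take the two fixed-end moments M_P, M_Q as redundants; the released structure is the simple span PQ.
Simple-span end rotations at P and Q under the given loads:
  at P: UDL 36.2: wL³/(24EI) = 926.3/EI
  at Q: UDL 36.2: wL³/(24EI) = 926.3/EI
  at P: point load 175 at a = 2.55: Pab(L + b)/(6LEI) = 752.3/EI
  at Q: point load 175 at a = 2.55: Pab(L + a)/(6LEI) = 575.3/EI
  θ_P0 = 1679/EI,  θ_Q0 = 1502/EI
Flexibility coefficients: a unit moment at one end gives L/(3EI) there and L/(6EI) at the far end, so f₁₁ = f₂₂ = 2.833/EI and f₁₂ = f₂₁ = 1.417/EI.
Compatibility — zero rotation at each built-in end:
  2.833 M_P + 1.417 M_Q = 1679
  1.417 M_P + 2.833 M_Q = 1502
Solving the pair gives M_P = 436.6 kN·m and M_Q = 311.7 kN·m (hogging).

M_Q = 311.7 kN·m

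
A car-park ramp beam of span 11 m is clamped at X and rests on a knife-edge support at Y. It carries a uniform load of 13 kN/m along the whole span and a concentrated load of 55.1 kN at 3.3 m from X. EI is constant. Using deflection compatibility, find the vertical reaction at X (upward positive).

Choose R_Y as the redundant. The primary structure is the cantilever fixed at X.
Free-end deflection of the primary structure under the applied loading (downward +):
  UDL 13: wL⁴/(8EI) = 23792/EI
  point load 55.1 at a = 3.3: Pa²(3L − a)/(6EI) = 2970/EI
  δ_0 = 26762/EI
Flexibility coefficient — unit upward force at Y: δ_{YY} = L³/(3EI) = 443.7/EI.
The prop prevents deflection at Y: R_Y = δ_0/δ_{YY} = 26762/443.7 = 60.32 kN.
Vertical equilibrium: R_X = ΣP − R_Y = 198.1 − 60.32 = 137.8 kN.

R_X = 137.8 kN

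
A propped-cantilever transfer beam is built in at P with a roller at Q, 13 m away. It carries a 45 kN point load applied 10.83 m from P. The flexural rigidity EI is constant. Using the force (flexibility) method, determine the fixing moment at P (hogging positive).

M_P = 47.46 kN·m

Release the roller at Q. Primary structure: cantilever fixed at P.
Free-end deflection of the primary structure under the applied loading (downward +):
  point load 45 at a = 10.83: Pa²(3L − a)/(6EI) = 24780/EI
Flexibility coefficient — unit upward force at Q: δ_{QQ} = L³/(3EI) = 732.3/EI.
Compatibility at Q: δ_0 − R_Q·δ_{QQ} = 0, so R_Q = 24780/732.3 = 33.84 kN.
Moment equilibrium about P: M_P = Σ(load moments about P) − R_Q·L = 487.4 − 33.84×13 = 47.46 kN·m.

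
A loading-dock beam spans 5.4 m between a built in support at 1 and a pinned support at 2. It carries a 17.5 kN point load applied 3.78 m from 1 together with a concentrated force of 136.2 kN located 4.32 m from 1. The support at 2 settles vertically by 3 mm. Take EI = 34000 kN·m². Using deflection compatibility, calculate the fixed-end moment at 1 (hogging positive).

Take the reaction at 2 as the redundant and release it; the primary structure is a cantilever fixed at 1.
Primary-structure tip deflection at 2 by superposition:
  point load 17.5 at a = 3.78: Pa²(3L − a)/(6EI) = 517.6/EI
  point load 136.2 at a = 4.32: Pa²(3L − a)/(6EI) = 5033/EI
  δ_0 = 5550/EI
Flexibility coefficient — unit upward force at 2: δ_{22} = L³/(3EI) = 52.49/EI.
With EI = 34000 kN·m²: δ_0 = 0.16325 m and δ_{22} = 0.001544 m/kN.
Compatibility — the beam at 2 must follow the support down by 0.003 m: δ_0 − R_2·δ_{22} = 0.003, so R_2 = (0.16325 − 0.003)/0.001544 = 103.8 kN.
Moment equilibrium about 1: M_1 = Σ(load moments about 1) − R_2·L = 654.5 − 103.8×5.4 = 94 kN·m.

M_1 = 94 kN·m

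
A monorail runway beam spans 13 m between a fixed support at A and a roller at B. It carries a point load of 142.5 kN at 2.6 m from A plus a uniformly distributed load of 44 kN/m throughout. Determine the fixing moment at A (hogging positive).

Choose R_B as the redundant. The primary structure is the cantilever fixed at A.
Downward deflection at the released point B due to the loads:
  point load 142.5 at a = 2.6: Pa²(3L − a)/(6EI) = 5844/EI
  UDL 44: wL⁴/(8EI) = 157086/EI
  δ_0 = 162930/EI
Tip deflection under a unit load at B: L³/(3EI) = 732.3/EI.
The prop prevents deflection at B: R_B = δ_0/δ_{BB} = 162930/732.3 = 222.5 kN.
Moment equilibrium about A: M_A = Σ(load moments about A) − R_B·L = 4088 − 222.5×13 = 1196 kN·m.

M_A = 1196 kN·m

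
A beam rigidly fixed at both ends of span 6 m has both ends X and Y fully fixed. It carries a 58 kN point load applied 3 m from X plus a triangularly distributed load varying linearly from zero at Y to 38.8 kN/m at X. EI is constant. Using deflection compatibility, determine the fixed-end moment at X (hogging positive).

Release both end moments; the primary structure is a simply-supported span XY with redundants M_X and M_Y.
Simple-span end rotations at X and Y under the given loads:
  at X: point load 58 at a = 3: Pab(L + b)/(6LEI) = 130.5/EI
  at Y: point load 58 at a = 3: Pab(L + a)/(6LEI) = 130.5/EI
  at X: triangular load, peak 38.8: w₀L³/(45EI) = 186.2/EI
  at Y: triangular load, peak 38.8: 7w₀L³/(360EI) = 163/EI
  θ_X0 = 316.7/EI,  θ_Y0 = 293.5/EI
Flexibility coefficients: a unit moment at one end gives L/(3EI) there and L/(6EI) at the far end, so f₁₁ = f₂₂ = 2/EI and f₁₂ = f₂₁ = 1/EI.
Compatibility — zero rotation at each built-in end:
  2 M_X + 1 M_Y = 316.7
  1 M_X + 2 M_Y = 293.5
Solving the pair gives M_X = 113.3 kN·m and M_Y = 90.06 kN·m (hogging).

M_X = 113.3 kN·m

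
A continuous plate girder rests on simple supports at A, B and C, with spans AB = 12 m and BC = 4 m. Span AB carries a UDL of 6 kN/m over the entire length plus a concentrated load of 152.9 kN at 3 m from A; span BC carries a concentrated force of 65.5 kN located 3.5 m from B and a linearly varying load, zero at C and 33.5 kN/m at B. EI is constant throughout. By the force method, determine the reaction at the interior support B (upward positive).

R_B = 212.2 kN

Release continuity at B by inserting a hinge; the redundant is the internal moment M_B. The primary structure is two simply-supported spans AB and BC.
End slopes at the hinge B, treating each span as simply supported:
  span AB: UDL 6: wL³/(24EI) = 432/EI
  span AB: point load 152.9 at a = 3: Pab(L + a)/(6LEI) = 860.1/EI
  span BC: point load 65.5 at a = 3.5: Pab(L + b)/(6LEI) = 21.49/EI
  span BC: triangular load, peak 33.5: w₀L³/(45EI) = 47.64/EI
  relative rotation θ_0 = (1292 + 69.14)/EI = 1361/EI
A unit hogging moment at B produces rotation L₁/(3EI) + L₂/(3EI) = 5.333/EI.
Compatibility: M_B·(L₁+L₂)/(3EI) = θ_0, giving M_B = 255.2 kN·m (hogging).
Span AB, ΣM about A with M_B applied at B: R_B^{AB}·12 = 890.7 + 255.2, so R_B^{AB} = 95.49 kN and R_A = 224.9 − 95.49 = 129.4 kN.
Span BC, ΣM about C: R_B^{BC}·4 = 211.4 + 255.2, so R_B^{BC} = 116.7 kN and R_C = 132.5 − 116.7 = 15.84 kN.
R_B = 95.49 + 116.7 = 212.2 kN.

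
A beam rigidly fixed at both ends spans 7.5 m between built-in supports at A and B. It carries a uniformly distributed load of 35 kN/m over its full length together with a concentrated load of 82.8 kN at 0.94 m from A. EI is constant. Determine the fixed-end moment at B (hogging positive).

M_B = 172.6 kN·m

Take the two fixed-end moments M_A, M_B as redundants; the released structure is the simple span AB.
End rotations of the released simple span under the applied load (×1/EI):
  at A: UDL 35: wL³/(24EI) = 615.2/EI
  at B: UDL 35: wL³/(24EI) = 615.2/EI
  at A: point load 82.8 at a = 0.94: Pab(L + b)/(6LEI) = 159.5/EI
  at B: point load 82.8 at a = 0.94: Pab(L + a)/(6LEI) = 95.76/EI
  θ_A0 = 774.8/EI,  θ_B0 = 711/EI
Flexibility coefficients: a unit moment at one end gives L/(3EI) there and L/(6EI) at the far end, so f₁₁ = f₂₂ = 2.5/EI and f₁₂ = f₂₁ = 1.25/EI.
Compatibility — zero rotation at each built-in end:
  2.5 M_A + 1.25 M_B = 774.8
  1.25 M_A + 2.5 M_B = 711
Solving the pair gives M_A = 223.6 kN·m and M_B = 172.6 kN·m (hogging).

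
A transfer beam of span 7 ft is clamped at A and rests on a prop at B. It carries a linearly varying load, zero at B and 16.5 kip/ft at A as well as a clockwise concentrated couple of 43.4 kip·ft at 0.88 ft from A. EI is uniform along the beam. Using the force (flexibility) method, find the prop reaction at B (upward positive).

Take the reaction at B as the redundant and release it; the primary structure is a cantilever fixed at A.
Downward deflection at the released point B due to the loads:
  triangular load, peak 16.5 at the fixed end: w₀L⁴/(30EI) = 1321/EI
  clockwise couple 43.4 at a = 0.88: M₀a(2L − a)/(2EI) = 250.5/EI
  δ_0 = 1571/EI
Tip deflection under a unit load at B: L³/(3EI) = 114.3/EI.
Compatibility at B: δ_0 − R_B·δ_{BB} = 0, so R_B = 1571/114.3 = 13.74 kip.

R_B = 13.74 kip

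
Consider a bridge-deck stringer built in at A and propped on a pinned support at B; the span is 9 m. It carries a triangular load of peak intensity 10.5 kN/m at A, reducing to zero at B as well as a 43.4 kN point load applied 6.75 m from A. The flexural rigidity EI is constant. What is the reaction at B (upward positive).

Choose R_B as the redundant. The primary structure is the cantilever fixed at A.
Free-end deflection of the primary structure under the applied loading (downward +):
  triangular load, peak 10.5 at the fixed end: w₀L⁴/(30EI) = 2296/EI
  point load 43.4 at a = 6.75: Pa²(3L − a)/(6EI) = 6674/EI
  δ_0 = 8970/EI
Tip deflection under a unit load at B: L³/(3EI) = 243/EI.
Compatibility at B: δ_0 − R_B·δ_{BB} = 0, so R_B = 8970/243 = 36.91 kN.

R_B = 36.91 kN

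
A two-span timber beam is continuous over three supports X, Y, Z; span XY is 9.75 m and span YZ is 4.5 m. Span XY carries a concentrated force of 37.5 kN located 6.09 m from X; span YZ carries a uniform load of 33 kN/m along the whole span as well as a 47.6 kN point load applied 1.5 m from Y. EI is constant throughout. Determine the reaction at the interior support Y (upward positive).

Take M_Y as the redundant. Released structure: two simple spans XY and YZ with a hinge at Y.
Discontinuity in slope at Y on the released structure — sum the simple-span end rotations:
  span XY: point load 37.5 at a = 6.09: Pab(L + a)/(6LEI) = 226.3/EI
  span YZ: UDL 33: wL³/(24EI) = 125.3/EI
  span YZ: point load 47.6 at a = 1.5: Pab(L + b)/(6LEI) = 59.5/EI
  relative rotation θ_0 = (226.3 + 184.8)/EI = 411.1/EI
A unit hogging moment at Y produces rotation L₁/(3EI) + L₂/(3EI) = 4.75/EI.
Slope continuity at Y: θ_0 = M_Y·4.75/EI, so M_Y = 411.1/4.75 = 86.55 kN·m (hogging).
Span XY, ΣM about X with M_Y applied at Y: R_Y^{XY}·9.75 = 228.4 + 86.55, so R_Y^{XY} = 32.3 kN and R_X = 37.5 − 32.3 = 5.2 kN.
Span YZ, ΣM about Z: R_Y^{YZ}·4.5 = 476.9 + 86.55, so R_Y^{YZ} = 125.2 kN and R_Z = 196.1 − 125.2 = 70.88 kN.
R_Y = 32.3 + 125.2 = 157.5 kN.

R_Y = 157.5 kN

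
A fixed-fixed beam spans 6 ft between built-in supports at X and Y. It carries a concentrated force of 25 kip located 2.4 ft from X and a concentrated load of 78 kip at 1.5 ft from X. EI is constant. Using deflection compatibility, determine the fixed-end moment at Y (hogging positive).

M_Y = 36.34 kip·ft

Take the two fixed-end moments M_X, M_Y as redundants; the released structure is the simple span XY.
End rotations of the released simple span under the applied load (×1/EI):
  at X: point load 25 at a = 2.4: Pab(L + b)/(6LEI) = 57.6/EI
  at Y: point load 25 at a = 2.4: Pab(L + a)/(6LEI) = 50.4/EI
  at X: point load 78 at a = 1.5: Pab(L + b)/(6LEI) = 153.6/EI
  at Y: point load 78 at a = 1.5: Pab(L + a)/(6LEI) = 109.7/EI
  θ_X0 = 211.2/EI,  θ_Y0 = 160.1/EI
Flexibility coefficients: a unit moment at one end gives L/(3EI) there and L/(6EI) at the far end, so f₁₁ = f₂₂ = 2/EI and f₁₂ = f₂₁ = 1/EI.
Compatibility — zero rotation at each built-in end:
  2 M_X + 1 M_Y = 211.2
  1 M_X + 2 M_Y = 160.1
Solving the pair gives M_X = 87.41 kip·ft and M_Y = 36.34 kip·ft (hogging).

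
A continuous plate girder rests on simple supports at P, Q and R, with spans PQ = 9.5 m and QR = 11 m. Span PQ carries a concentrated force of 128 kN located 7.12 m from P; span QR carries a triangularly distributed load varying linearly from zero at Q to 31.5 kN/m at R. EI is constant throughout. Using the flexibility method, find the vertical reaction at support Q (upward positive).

R_Q = 195.2 kN

Insert a hinge at Q; M_Q is the redundant, and each span becomes simply supported.
Discontinuity in slope at Q on the released structure — sum the simple-span end rotations:
  span PQ: point load 128 at a = 7.12: Pab(L + a)/(6LEI) = 632.4/EI
  span QR: triangular load, peak 31.5: 7w₀L³/(360EI) = 815.2/EI
  relative rotation θ_0 = (632.4 + 815.2)/EI = 1448/EI
A unit hogging moment at Q produces rotation L₁/(3EI) + L₂/(3EI) = 6.833/EI.
Compatibility: M_Q·(L₁+L₂)/(3EI) = θ_0, giving M_Q = 211.9 kN·m (hogging).
Span PQ, ΣM about P with M_Q applied at Q: R_Q^{PQ}·9.5 = 911.4 + 211.9, so R_Q^{PQ} = 118.2 kN and R_P = 128 − 118.2 = 9.767 kN.
Span QR, ΣM about R: R_Q^{QR}·11 = 635.2 + 211.9, so R_Q^{QR} = 77.01 kN and R_R = 173.2 − 77.01 = 96.24 kN.
R_Q = 118.2 + 77.01 = 195.2 kN.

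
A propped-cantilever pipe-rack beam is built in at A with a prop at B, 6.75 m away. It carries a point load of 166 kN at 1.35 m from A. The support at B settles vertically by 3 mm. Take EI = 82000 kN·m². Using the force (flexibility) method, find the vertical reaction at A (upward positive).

Remove the prop at B; the released (primary) structure is a cantilever built in at A.
Downward deflection at the released point B due to the loads:
  point load 166 at a = 1.35: Pa²(3L − a)/(6EI) = 953/EI
Flexibility coefficient — unit upward force at B: δ_{BB} = L³/(3EI) = 102.5/EI.
With EI = 82000 kN·m²: δ_0 = 0.011622 m and δ_{BB} = 0.00125 m/kN.
Compatibility — the beam at B must follow the support down by 0.003 m: δ_0 − R_B·δ_{BB} = 0.003, so R_B = (0.011622 − 0.003)/0.00125 = 6.896 kN.
Vertical equilibrium: R_A = ΣP − R_B = 166 − 6.896 = 159.1 kN.

R_A = 159.1 kN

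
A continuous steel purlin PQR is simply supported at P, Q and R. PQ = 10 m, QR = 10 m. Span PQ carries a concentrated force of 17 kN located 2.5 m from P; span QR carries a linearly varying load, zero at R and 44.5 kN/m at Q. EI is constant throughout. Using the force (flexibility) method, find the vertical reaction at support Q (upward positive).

R_Q = 184.2 kN

Take M_Q as the redundant. Released structure: two simple spans PQ and QR with a hinge at Q.
End slopes at the hinge Q, treating each span as simply supported:
  span PQ: point load 17 at a = 2.5: Pab(L + a)/(6LEI) = 66.41/EI
  span QR: triangular load, peak 44.5: w₀L³/(45EI) = 988.9/EI
  relative rotation θ_0 = (66.41 + 988.9)/EI = 1055/EI
A unit hogging moment at Q produces rotation L₁/(3EI) + L₂/(3EI) = 6.667/EI.
Compatibility: M_Q·(L₁+L₂)/(3EI) = θ_0, giving M_Q = 158.3 kN·m (hogging).
Span PQ, ΣM about P with M_Q applied at Q: R_Q^{PQ}·10 = 42.5 + 158.3, so R_Q^{PQ} = 20.08 kN and R_P = 17 − 20.08 = -3.079 kN.
Span QR, ΣM about R: R_Q^{QR}·10 = 1483 + 158.3, so R_Q^{QR} = 164.2 kN and R_R = 222.5 − 164.2 = 58.34 kN.
R_Q = 20.08 + 164.2 = 184.2 kN.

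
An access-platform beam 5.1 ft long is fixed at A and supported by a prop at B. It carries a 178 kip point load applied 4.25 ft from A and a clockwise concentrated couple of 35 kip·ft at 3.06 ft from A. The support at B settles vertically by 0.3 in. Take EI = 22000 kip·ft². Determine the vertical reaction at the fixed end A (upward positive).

R_A = 47.88 kip

Choose R_B as the redundant. The primary structure is the cantilever fixed at A.
Downward deflection at the released point B due to the loads:
  point load 178 at a = 4.25: Pa²(3L − a)/(6EI) = 5921/EI
  clockwise couple 35 at a = 3.06: M₀a(2L − a)/(2EI) = 382.3/EI
  δ_0 = 6304/EI
Tip deflection under a unit load at B: L³/(3EI) = 44.22/EI.
With EI = 22000 kip·ft²: δ_0 = 0.28652 ft and δ_{BB} = 0.00201 ft/kip.
Compatibility — the beam at B must follow the support down by 0.025 ft: δ_0 − R_B·δ_{BB} = 0.025, so R_B = (0.28652 − 0.025)/0.00201 = 130.1 kip.
Vertical equilibrium: R_A = ΣP − R_B = 178 − 130.1 = 47.88 kip.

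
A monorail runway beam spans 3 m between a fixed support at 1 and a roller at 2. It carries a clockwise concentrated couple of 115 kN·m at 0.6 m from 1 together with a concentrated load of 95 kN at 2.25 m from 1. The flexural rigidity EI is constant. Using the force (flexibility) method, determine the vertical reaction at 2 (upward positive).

Remove the prop at 2; the released (primary) structure is a cantilever built in at 1.
Downward deflection at the released point 2 due to the loads:
  clockwise couple 115 at a = 0.6: M₀a(2L − a)/(2EI) = 186.3/EI
  point load 95 at a = 2.25: Pa²(3L − a)/(6EI) = 541.1/EI
  δ_0 = 727.4/EI
Tip deflection under a unit load at 2: L³/(3EI) = 9/EI.
The prop prevents deflection at 2: R_2 = δ_0/δ_{22} = 727.4/9 = 80.82 kN.

R_2 = 80.82 kN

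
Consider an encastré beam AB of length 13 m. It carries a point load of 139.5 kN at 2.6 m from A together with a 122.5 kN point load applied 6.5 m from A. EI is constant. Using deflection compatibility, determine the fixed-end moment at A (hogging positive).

Take the two fixed-end moments M_A, M_B as redundants; the released structure is the simple span AB.
On the primary (simply-supported) span, the end slopes from the loading are:
  at A: point load 139.5 at a = 2.6: Pab(L + b)/(6LEI) = 1132/EI
  at B: point load 139.5 at a = 2.6: Pab(L + a)/(6LEI) = 754.4/EI
  at A: point load 122.5 at a = 6.5: Pab(L + b)/(6LEI) = 1294/EI
  at B: point load 122.5 at a = 6.5: Pab(L + a)/(6LEI) = 1294/EI
  θ_A0 = 2426/EI,  θ_B0 = 2048/EI
Flexibility coefficients: a unit moment at one end gives L/(3EI) there and L/(6EI) at the far end, so f₁₁ = f₂₂ = 4.333/EI and f₁₂ = f₂₁ = 2.167/EI.
Compatibility — zero rotation at each built-in end:
  4.333 M_A + 2.167 M_B = 2426
  2.167 M_A + 4.333 M_B = 2048
Solving the pair gives M_A = 431.2 kN·m and M_B = 257.1 kN·m (hogging).

M_A = 431.2 kN·m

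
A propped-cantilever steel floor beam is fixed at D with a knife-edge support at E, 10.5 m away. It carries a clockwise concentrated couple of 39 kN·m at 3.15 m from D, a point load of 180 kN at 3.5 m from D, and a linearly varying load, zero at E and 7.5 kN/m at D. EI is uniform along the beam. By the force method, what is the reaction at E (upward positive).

Release the roller at E. Primary structure: cantilever fixed at D.
Deflection at E on the released cantilever, summing each load's contribution:
  clockwise couple 39 at a = 3.15: M₀a(2L − a)/(2EI) = 1096/EI
  point load 180 at a = 3.5: Pa²(3L − a)/(6EI) = 10290/EI
  triangular load, peak 7.5 at the fixed end: w₀L⁴/(30EI) = 3039/EI
  δ_0 = 14425/EI
Flexibility coefficient — unit upward force at E: δ_{EE} = L³/(3EI) = 385.9/EI.
Compatibility at E: δ_0 − R_E·δ_{EE} = 0, so R_E = 14425/385.9 = 37.38 kN.

R_E = 37.38 kN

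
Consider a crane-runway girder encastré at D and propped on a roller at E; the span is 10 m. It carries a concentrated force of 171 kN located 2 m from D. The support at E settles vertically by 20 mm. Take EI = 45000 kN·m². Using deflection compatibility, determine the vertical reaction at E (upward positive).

R_E = 6.876 kN

Release the roller at E. Primary structure: cantilever fixed at D.
Primary-structure tip deflection at E by superposition:
  point load 171 at a = 2: Pa²(3L − a)/(6EI) = 3192/EI
Tip deflection under a unit load at E: L³/(3EI) = 333.3/EI.
With EI = 45000 kN·m²: δ_0 = 0.070933 m and δ_{EE} = 0.007407 m/kN.
Compatibility — the beam at E must follow the support down by 0.02 m: δ_0 − R_E·δ_{EE} = 0.02, so R_E = (0.070933 − 0.02)/0.007407 = 6.876 kN.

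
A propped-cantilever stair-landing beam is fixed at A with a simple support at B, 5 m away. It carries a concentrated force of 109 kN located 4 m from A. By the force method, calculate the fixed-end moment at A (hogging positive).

M_A = 52.32 kN·m

Take the reaction at B as the redundant and release it; the primary structure is a cantilever fixed at A.
Deflection at B on the released cantilever, summing each load's contribution:
  point load 109 at a = 4: Pa²(3L − a)/(6EI) = 3197/EI
Tip deflection under a unit load at B: L³/(3EI) = 41.67/EI.
Compatibility at B: δ_0 − R_B·δ_{BB} = 0, so R_B = 3197/41.67 = 76.74 kN.
Moment equilibrium about A: M_A = Σ(load moments about A) − R_B·L = 436 − 76.74×5 = 52.32 kN·m.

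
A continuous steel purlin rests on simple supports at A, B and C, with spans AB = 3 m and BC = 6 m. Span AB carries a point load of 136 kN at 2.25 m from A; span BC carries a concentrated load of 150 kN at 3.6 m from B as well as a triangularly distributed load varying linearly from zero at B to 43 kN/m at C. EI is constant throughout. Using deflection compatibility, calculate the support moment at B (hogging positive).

M_B = 183.3 kN·m

Take M_B as the redundant. Released structure: two simple spans AB and BC with a hinge at B.
End slopes at the hinge B, treating each span as simply supported:
  span AB: point load 136 at a = 2.25: Pab(L + a)/(6LEI) = 66.94/EI
  span BC: point load 150 at a = 3.6: Pab(L + b)/(6LEI) = 302.4/EI
  span BC: triangular load, peak 43: 7w₀L³/(360EI) = 180.6/EI
  relative rotation θ_0 = (66.94 + 483)/EI = 549.9/EI
A unit hogging moment at B produces rotation L₁/(3EI) + L₂/(3EI) = 3/EI.
Slope continuity at B: θ_0 = M_B·3/EI, so M_B = 549.9/3 = 183.3 kN·m (hogging).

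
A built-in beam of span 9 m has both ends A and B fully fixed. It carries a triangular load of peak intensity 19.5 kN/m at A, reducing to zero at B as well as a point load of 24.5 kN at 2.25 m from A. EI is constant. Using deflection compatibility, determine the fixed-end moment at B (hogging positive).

Take the two fixed-end moments M_A, M_B as redundants; the released structure is the simple span AB.
End rotations of the released simple span under the applied load (×1/EI):
  at A: triangular load, peak 19.5: w₀L³/(45EI) = 315.9/EI
  at B: triangular load, peak 19.5: 7w₀L³/(360EI) = 276.4/EI
  at A: point load 24.5 at a = 2.25: Pab(L + b)/(6LEI) = 108.5/EI
  at B: point load 24.5 at a = 2.25: Pab(L + a)/(6LEI) = 77.52/EI
  θ_A0 = 424.4/EI,  θ_B0 = 353.9/EI
Flexibility coefficients: a unit moment at one end gives L/(3EI) there and L/(6EI) at the far end, so f₁₁ = f₂₂ = 3/EI and f₁₂ = f₂₁ = 1.5/EI.
Compatibility — zero rotation at each built-in end:
  3 M_A + 1.5 M_B = 424.4
  1.5 M_A + 3 M_B = 353.9
Solving the pair gives M_A = 110 kN·m and M_B = 62.99 kN·m (hogging).

M_B = 62.99 kN·m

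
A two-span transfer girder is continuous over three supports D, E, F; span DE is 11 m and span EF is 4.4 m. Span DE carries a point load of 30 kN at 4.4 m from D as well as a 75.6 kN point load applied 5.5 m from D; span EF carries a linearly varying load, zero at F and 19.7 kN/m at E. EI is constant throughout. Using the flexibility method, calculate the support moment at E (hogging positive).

Insert a hinge at E; M_E is the redundant, and each span becomes simply supported.
Rotations at E on the released spans (each span's end-slope, ×1/EI):
  span DE: point load 30 at a = 4.4: Pab(L + a)/(6LEI) = 203.3/EI
  span DE: point load 75.6 at a = 5.5: Pab(L + a)/(6LEI) = 571.7/EI
  span EF: triangular load, peak 19.7: w₀L³/(45EI) = 37.29/EI
  relative rotation θ_0 = (775 + 37.29)/EI = 812.3/EI
A unit hogging moment at E produces rotation L₁/(3EI) + L₂/(3EI) = 5.133/EI.
Compatibility: M_E·(L₁+L₂)/(3EI) = θ_0, giving M_E = 158.2 kN·m (hogging).

M_E = 158.2 kN·m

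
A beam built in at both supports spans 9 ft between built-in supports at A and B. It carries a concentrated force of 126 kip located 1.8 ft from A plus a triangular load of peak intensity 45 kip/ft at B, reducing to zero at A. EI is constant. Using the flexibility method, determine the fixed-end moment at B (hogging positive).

Take the two fixed-end moments M_A, M_B as redundants; the released structure is the simple span AB.
Simple-span end rotations at A and B under the given loads:
  at A: point load 126 at a = 1.8: Pab(L + b)/(6LEI) = 489.9/EI
  at B: point load 126 at a = 1.8: Pab(L + a)/(6LEI) = 326.6/EI
  at A: triangular load, peak 45: 7w₀L³/(360EI) = 637.9/EI
  at B: triangular load, peak 45: w₀L³/(45EI) = 729/EI
  θ_A0 = 1128/EI,  θ_B0 = 1056/EI
Flexibility coefficients: a unit moment at one end gives L/(3EI) there and L/(6EI) at the far end, so f₁₁ = f₂₂ = 3/EI and f₁₂ = f₂₁ = 1.5/EI.
Compatibility — zero rotation at each built-in end:
  3 M_A + 1.5 M_B = 1128
  1.5 M_A + 3 M_B = 1056
Solving the pair gives M_A = 266.7 kip·ft and M_B = 218.5 kip·ft (hogging).

M_B = 218.5 kip·ft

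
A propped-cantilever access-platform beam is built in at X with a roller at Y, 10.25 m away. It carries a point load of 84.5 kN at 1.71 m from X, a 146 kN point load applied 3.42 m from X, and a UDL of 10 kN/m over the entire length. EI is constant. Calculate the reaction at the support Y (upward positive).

R_Y = 63.44 kN

Choose R_Y as the redundant. The primary structure is the cantilever fixed at X.
Deflection at Y on the released cantilever, summing each load's contribution:
  point load 84.5 at a = 1.71: Pa²(3L − a)/(6EI) = 1196/EI
  point load 146 at a = 3.42: Pa²(3L − a)/(6EI) = 7778/EI
  UDL 10: wL⁴/(8EI) = 13798/EI
  δ_0 = 22772/EI
Flexibility coefficient — unit upward force at Y: δ_{YY} = L³/(3EI) = 359/EI.
Compatibility at Y: δ_0 − R_Y·δ_{YY} = 0, so R_Y = 22772/359 = 63.44 kN.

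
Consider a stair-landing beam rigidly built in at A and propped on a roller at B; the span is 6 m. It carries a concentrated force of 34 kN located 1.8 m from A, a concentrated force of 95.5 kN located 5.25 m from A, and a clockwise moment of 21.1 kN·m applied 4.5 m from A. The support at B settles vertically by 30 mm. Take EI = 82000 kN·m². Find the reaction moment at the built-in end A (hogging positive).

Take the reaction at B as the redundant and release it; the primary structure is a cantilever fixed at A.
Downward deflection at the released point B due to the loads:
  point load 34 at a = 1.8: Pa²(3L − a)/(6EI) = 297.4/EI
  point load 95.5 at a = 5.25: Pa²(3L − a)/(6EI) = 5593/EI
  clockwise couple 21.1 at a = 4.5: M₀a(2L − a)/(2EI) = 356.1/EI
  δ_0 = 6247/EI
Tip deflection under a unit load at B: L³/(3EI) = 72/EI.
With EI = 82000 kN·m²: δ_0 = 0.076182 m and δ_{BB} = 0.000878 m/kN.
Compatibility — the beam at B must follow the support down by 0.03 m: δ_0 − R_B·δ_{BB} = 0.03, so R_B = (0.076182 − 0.03)/0.000878 = 52.6 kN.
Moment equilibrium about A: M_A = Σ(load moments about A) − R_B·L = 583.7 − 52.6×6 = 268.1 kN·m.

M_A = 268.1 kN·m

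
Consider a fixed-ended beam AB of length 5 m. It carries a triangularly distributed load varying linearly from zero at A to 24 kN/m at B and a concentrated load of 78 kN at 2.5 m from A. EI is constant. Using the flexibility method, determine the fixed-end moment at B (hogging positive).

M_B = 78.75 kN·m

Take the two fixed-end moments M_A, M_B as redundants; the released structure is the simple span AB.
On the primary (simply-supported) span, the end slopes from the loading are:
  at A: triangular load, peak 24: 7w₀L³/(360EI) = 58.33/EI
  at B: triangular load, peak 24: w₀L³/(45EI) = 66.67/EI
  at A: point load 78 at a = 2.5: Pab(L + b)/(6LEI) = 121.9/EI
  at B: point load 78 at a = 2.5: Pab(L + a)/(6LEI) = 121.9/EI
  θ_A0 = 180.2/EI,  θ_B0 = 188.5/EI
Flexibility coefficients: a unit moment at one end gives L/(3EI) there and L/(6EI) at the far end, so f₁₁ = f₂₂ = 1.667/EI and f₁₂ = f₂₁ = 0.8333/EI.
Compatibility — zero rotation at each built-in end:
  1.667 M_A + 0.8333 M_B = 180.2
  0.8333 M_A + 1.667 M_B = 188.5
Solving the pair gives M_A = 68.75 kN·m and M_B = 78.75 kN·m (hogging).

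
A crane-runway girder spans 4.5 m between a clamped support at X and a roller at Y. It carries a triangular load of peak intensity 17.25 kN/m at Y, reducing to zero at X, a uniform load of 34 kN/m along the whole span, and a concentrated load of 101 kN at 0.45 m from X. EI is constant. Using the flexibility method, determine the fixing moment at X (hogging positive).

M_X = 145.3 kN·m

Take the reaction at Y as the redundant and release it; the primary structure is a cantilever fixed at X.
Free-end deflection of the primary structure under the applied loading (downward +):
  triangular load, peak 17.25 at the free end: 11w₀L⁴/(120EI) = 648.4/EI
  UDL 34: wL⁴/(8EI) = 1743/EI
  point load 101 at a = 0.45: Pa²(3L − a)/(6EI) = 44.48/EI
  δ_0 = 2436/EI
Flexibility coefficient — unit upward force at Y: δ_{YY} = L³/(3EI) = 30.38/EI.
Compatibility at Y: δ_0 − R_Y·δ_{YY} = 0, so R_Y = 2436/30.38 = 80.19 kN.
Moment equilibrium about X: M_X = Σ(load moments about X) − R_Y·L = 506.1 − 80.19×4.5 = 145.3 kN·m.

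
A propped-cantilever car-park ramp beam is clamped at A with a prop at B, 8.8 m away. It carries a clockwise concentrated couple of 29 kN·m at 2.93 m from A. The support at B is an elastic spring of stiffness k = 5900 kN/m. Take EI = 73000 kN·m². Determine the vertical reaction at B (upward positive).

Choose R_B as the redundant. The primary structure is the cantilever fixed at A.
Downward deflection at the released point B due to the loads:
  clockwise couple 29 at a = 2.93: M₀a(2L − a)/(2EI) = 623.3/EI
Tip deflection under a unit load at B: L³/(3EI) = 227.2/EI.
With EI = 73000 kN·m²: δ_0 = 0.008538 m and δ_{BB} = 0.003112 m/kN.
Compatibility — the spring shortens by R_B/k under the reaction it provides: δ_0 − R_B·δ_{BB} = R_B/k. With 1/k = 0.000169 m/kN, R_B = δ_0 / (δ_{BB} + 1/k) = 0.008538 / (0.003112 + 0.000169) = 2.602 kN.

R_B = 2.602 kN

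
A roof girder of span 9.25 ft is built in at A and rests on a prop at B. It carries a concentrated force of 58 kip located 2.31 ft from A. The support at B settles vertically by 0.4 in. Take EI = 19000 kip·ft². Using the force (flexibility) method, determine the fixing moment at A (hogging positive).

M_A = 110.2 kip·ft

Remove the prop at B; the released (primary) structure is a cantilever built in at A.
Downward deflection at the released point B due to the loads:
  point load 58 at a = 2.31: Pa²(3L − a)/(6EI) = 1312/EI
Flexibility coefficient — unit upward force at B: δ_{BB} = L³/(3EI) = 263.8/EI.
With EI = 19000 kip·ft²: δ_0 = 0.069066 ft and δ_{BB} = 0.013885 ft/kip.
Compatibility — the beam at B must follow the support down by 0.03333 ft: δ_0 − R_B·δ_{BB} = 0.03333, so R_B = (0.069066 − 0.03333)/0.013885 = 2.573 kip.
Moment equilibrium about A: M_A = Σ(load moments about A) − R_B·L = 134 − 2.573×9.25 = 110.2 kip·ft.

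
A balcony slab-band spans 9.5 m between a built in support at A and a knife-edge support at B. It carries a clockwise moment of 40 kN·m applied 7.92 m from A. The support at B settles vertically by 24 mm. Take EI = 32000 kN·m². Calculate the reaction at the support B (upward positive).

R_B = 3.454 kN

Choose R_B as the redundant. The primary structure is the cantilever fixed at A.
Deflection at B on the released cantilever, summing each load's contribution:
  clockwise couple 40 at a = 7.92: M₀a(2L − a)/(2EI) = 1755/EI
Flexibility coefficient — unit upward force at B: δ_{BB} = L³/(3EI) = 285.8/EI.
With EI = 32000 kN·m²: δ_0 = 0.054846 m and δ_{BB} = 0.008931 m/kN.
Compatibility — the beam at B must follow the support down by 0.024 m: δ_0 − R_B·δ_{BB} = 0.024, so R_B = (0.054846 − 0.024)/0.008931 = 3.454 kN.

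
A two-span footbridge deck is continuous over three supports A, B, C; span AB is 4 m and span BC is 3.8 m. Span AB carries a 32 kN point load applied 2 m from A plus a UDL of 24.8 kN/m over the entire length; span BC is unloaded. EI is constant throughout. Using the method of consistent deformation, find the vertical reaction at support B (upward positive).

Take M_B as the redundant. Released structure: two simple spans AB and BC with a hinge at B.
Discontinuity in slope at B on the released structure — sum the simple-span end rotations:
  span AB: point load 32 at a = 2: Pab(L + a)/(6LEI) = 32/EI
  span AB: UDL 24.8: wL³/(24EI) = 66.13/EI
  relative rotation θ_0 = (98.13 + 0)/EI = 98.13/EI
A unit hogging moment at B produces rotation L₁/(3EI) + L₂/(3EI) = 2.6/EI.
Slope continuity at B: θ_0 = M_B·2.6/EI, so M_B = 98.13/2.6 = 37.74 kN·m (hogging).
Span AB, ΣM about A with M_B applied at B: R_B^{AB}·4 = 262.4 + 37.74, so R_B^{AB} = 75.04 kN and R_A = 131.2 − 75.04 = 56.16 kN.
Span BC, ΣM about C: R_B^{BC}·3.8 = 0 + 37.74, so R_B^{BC} = 9.933 kN and R_C = 0 − 9.933 = -9.933 kN.
R_B = 75.04 + 9.933 = 84.97 kN.

R_B = 84.97 kN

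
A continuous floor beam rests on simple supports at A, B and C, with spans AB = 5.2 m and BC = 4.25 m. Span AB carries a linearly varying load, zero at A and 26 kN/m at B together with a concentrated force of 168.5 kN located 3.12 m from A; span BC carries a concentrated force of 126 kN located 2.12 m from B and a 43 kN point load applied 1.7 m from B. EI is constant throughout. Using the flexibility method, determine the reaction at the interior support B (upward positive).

Take M_B as the redundant. Released structure: two simple spans AB and BC with a hinge at B.
Discontinuity in slope at B on the released structure — sum the simple-span end rotations:
  span AB: triangular load, peak 26: w₀L³/(45EI) = 81.24/EI
  span AB: point load 168.5 at a = 3.12: Pab(L + a)/(6LEI) = 291.6/EI
  span BC: point load 126 at a = 2.12: Pab(L + b)/(6LEI) = 142.4/EI
  span BC: point load 43 at a = 1.7: Pab(L + b)/(6LEI) = 49.71/EI
  relative rotation θ_0 = (372.8 + 192.1)/EI = 564.9/EI
A unit hogging moment at B produces rotation L₁/(3EI) + L₂/(3EI) = 3.15/EI.
Slope continuity at B: θ_0 = M_B·3.15/EI, so M_B = 564.9/3.15 = 179.3 kN·m (hogging).
Span AB, ΣM about A with M_B applied at B: R_B^{AB}·5.2 = 760.1 + 179.3, so R_B^{AB} = 180.7 kN and R_A = 236.1 − 180.7 = 55.45 kN.
Span BC, ΣM about C: R_B^{BC}·4.25 = 378 + 179.3, so R_B^{BC} = 131.1 kN and R_C = 169 − 131.1 = 37.86 kN.
R_B = 180.7 + 131.1 = 311.8 kN.

R_B = 311.8 kN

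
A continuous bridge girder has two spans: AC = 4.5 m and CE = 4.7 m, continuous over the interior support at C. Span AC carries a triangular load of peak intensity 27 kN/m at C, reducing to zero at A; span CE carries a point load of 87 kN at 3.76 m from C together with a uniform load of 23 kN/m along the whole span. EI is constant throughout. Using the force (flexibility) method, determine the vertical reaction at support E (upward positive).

R_E = 108.7 kN

Insert a hinge at C; M_C is the redundant, and each span becomes simply supported.
End slopes at the hinge C, treating each span as simply supported:
  span AC: triangular load, peak 27: w₀L³/(45EI) = 54.67/EI
  span CE: point load 87 at a = 3.76: Pab(L + b)/(6LEI) = 61.5/EI
  span CE: UDL 23: wL³/(24EI) = 99.5/EI
  relative rotation θ_0 = (54.67 + 161)/EI = 215.7/EI
A unit hogging moment at C produces rotation L₁/(3EI) + L₂/(3EI) = 3.067/EI.
Slope continuity at C: θ_0 = M_C·3.067/EI, so M_C = 215.7/3.067 = 70.33 kN·m (hogging).
Span CE, ΣM about E: R_C^{CE}·4.7 = 335.8 + 70.33, so R_C^{CE} = 86.41 kN and R_E = 195.1 − 86.41 = 108.7 kN.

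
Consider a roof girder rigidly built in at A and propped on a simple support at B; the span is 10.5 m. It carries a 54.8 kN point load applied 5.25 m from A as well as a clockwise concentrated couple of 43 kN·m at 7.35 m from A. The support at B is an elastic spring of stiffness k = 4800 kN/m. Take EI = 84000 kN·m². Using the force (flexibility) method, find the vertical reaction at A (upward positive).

R_A = 33.07 kN

Release the roller at B. Primary structure: cantilever fixed at A.
Free-end deflection of the primary structure under the applied loading (downward +):
  point load 54.8 at a = 5.25: Pa²(3L − a)/(6EI) = 6608/EI
  clockwise couple 43 at a = 7.35: M₀a(2L − a)/(2EI) = 2157/EI
  δ_0 = 8765/EI
Tip deflection under a unit load at B: L³/(3EI) = 385.9/EI.
With EI = 84000 kN·m²: δ_0 = 0.10435 m and δ_{BB} = 0.004594 m/kN.
Compatibility — the spring shortens by R_B/k under the reaction it provides: δ_0 − R_B·δ_{BB} = R_B/k. With 1/k = 0.000208 m/kN, R_B = δ_0 / (δ_{BB} + 1/k) = 0.10435 / (0.004594 + 0.000208) = 21.73 kN.
Vertical equilibrium: R_A = ΣP − R_B = 54.8 − 21.73 = 33.07 kN.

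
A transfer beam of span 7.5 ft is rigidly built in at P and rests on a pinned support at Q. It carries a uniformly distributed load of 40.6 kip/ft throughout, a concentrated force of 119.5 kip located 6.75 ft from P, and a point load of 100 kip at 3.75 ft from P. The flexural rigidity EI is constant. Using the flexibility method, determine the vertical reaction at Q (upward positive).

R_Q = 247.1 kip

Remove the prop at Q; the released (primary) structure is a cantilever built in at P.
Deflection at Q on the released cantilever, summing each load's contribution:
  UDL 40.6: wL⁴/(8EI) = 16058/EI
  point load 119.5 at a = 6.75: Pa²(3L − a)/(6EI) = 14292/EI
  point load 100 at a = 3.75: Pa²(3L − a)/(6EI) = 4395/EI
  δ_0 = 34745/EI
Flexibility coefficient — unit upward force at Q: δ_{QQ} = L³/(3EI) = 140.6/EI.
The prop prevents deflection at Q: R_Q = δ_0/δ_{QQ} = 34745/140.6 = 247.1 kip.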